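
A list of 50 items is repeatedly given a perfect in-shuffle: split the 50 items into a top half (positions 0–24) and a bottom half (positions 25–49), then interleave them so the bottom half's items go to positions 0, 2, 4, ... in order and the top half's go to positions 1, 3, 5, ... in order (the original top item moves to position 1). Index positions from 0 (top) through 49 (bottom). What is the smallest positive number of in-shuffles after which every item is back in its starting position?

The in-shuffle permutes the 50 positions with cycle lengths [2, 8, 8, 8, 8, 8, 8].
Every item is home exactly when every cycle has completed a whole number of laps, i.e. after lcm(2, 8) = 8 in-shuffles.

8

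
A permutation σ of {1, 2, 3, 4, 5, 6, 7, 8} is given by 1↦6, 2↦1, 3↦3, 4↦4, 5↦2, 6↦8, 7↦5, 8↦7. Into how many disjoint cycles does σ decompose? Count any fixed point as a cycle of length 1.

Cycle decomposition: (1 6 8 7 5 2) (3) (4).
3 cycles.

3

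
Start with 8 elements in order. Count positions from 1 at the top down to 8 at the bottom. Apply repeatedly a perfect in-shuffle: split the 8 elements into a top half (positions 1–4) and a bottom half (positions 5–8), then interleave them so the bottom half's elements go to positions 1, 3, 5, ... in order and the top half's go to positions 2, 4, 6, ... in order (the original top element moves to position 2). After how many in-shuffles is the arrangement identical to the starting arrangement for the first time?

The in-shuffle permutes the 8 positions with cycle lengths [2, 6].
Every element is home exactly when every cycle has completed a whole number of laps, i.e. after lcm(2, 6) = 6 in-shuffles.

6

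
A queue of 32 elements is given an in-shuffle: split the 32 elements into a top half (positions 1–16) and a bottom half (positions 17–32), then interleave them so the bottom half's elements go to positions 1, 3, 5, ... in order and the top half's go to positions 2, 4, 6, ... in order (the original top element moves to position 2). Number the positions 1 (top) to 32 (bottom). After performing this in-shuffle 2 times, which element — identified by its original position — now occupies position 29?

32

Work backwards from position 29, undoing one in-shuffle at a time:
29 ← 31 ← 32
So the element now at position 29 started at position 32.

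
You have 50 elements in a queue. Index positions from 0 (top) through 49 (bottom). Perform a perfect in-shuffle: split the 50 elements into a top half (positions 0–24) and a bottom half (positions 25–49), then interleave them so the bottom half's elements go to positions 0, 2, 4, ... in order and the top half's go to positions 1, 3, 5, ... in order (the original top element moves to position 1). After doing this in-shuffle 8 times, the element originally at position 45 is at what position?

45

Track the element's position through each in-shuffle:
45 → 40 → 30 → 10 → 21 → 43 → 36 → 22 → 45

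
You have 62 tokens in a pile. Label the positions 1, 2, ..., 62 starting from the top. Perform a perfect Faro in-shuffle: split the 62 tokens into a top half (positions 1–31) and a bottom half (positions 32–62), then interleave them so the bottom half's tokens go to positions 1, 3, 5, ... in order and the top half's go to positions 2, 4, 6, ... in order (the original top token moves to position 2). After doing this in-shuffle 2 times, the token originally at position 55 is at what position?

31

Track the token's position through each in-shuffle:
55 → 47 → 31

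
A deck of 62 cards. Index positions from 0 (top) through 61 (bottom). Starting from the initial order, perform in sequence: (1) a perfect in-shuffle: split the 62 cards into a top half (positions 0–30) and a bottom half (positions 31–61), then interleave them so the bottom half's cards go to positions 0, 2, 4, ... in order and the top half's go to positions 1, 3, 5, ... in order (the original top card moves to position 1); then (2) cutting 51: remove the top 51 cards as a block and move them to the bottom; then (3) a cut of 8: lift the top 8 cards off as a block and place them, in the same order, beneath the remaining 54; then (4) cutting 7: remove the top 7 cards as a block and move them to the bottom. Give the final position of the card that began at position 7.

11

Track the card from position 7 forward through each operation:
  after op 1 (in-shuffle): 7 → 15
  after op 2 (cut 51): 15 → 26
  after op 3 (cut 8): 26 → 18
  after op 4 (cut 7): 18 → 11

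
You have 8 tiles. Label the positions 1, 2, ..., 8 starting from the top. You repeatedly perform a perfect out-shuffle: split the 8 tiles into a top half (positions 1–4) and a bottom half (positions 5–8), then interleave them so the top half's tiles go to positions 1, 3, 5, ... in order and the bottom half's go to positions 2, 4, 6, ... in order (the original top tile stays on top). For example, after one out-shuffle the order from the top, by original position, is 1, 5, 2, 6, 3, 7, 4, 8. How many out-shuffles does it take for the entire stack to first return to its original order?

The out-shuffle permutes the 8 positions with cycle lengths [1, 1, 3, 3].
Every tile is home exactly when every cycle has completed a whole number of laps, i.e. after lcm(1, 3) = 3 out-shuffles.

3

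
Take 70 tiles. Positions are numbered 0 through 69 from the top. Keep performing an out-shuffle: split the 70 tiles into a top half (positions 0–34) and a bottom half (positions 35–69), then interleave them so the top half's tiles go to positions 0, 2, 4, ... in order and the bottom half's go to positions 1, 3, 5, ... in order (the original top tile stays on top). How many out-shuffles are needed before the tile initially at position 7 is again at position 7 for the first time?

22

Follow position 7 under repeated out-shuffles:
7 → 14 → 28 → 56 → 43 → 17 → 34 → 68 → ... → 7 (length 22)
It first returns after 22 out-shuffles.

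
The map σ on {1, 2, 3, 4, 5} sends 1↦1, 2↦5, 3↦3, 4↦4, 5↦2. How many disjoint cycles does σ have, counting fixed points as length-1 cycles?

4

Cycle decomposition: (1) (2 5) (3) (4).
4 cycles.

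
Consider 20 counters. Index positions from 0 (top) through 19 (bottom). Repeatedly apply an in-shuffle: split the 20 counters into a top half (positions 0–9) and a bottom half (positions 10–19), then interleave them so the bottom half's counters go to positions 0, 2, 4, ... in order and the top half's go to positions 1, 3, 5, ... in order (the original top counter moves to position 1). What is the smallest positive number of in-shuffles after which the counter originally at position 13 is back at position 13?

Follow position 13 under repeated in-shuffles:
13 → 6 → 13
It first returns after 2 in-shuffles.

2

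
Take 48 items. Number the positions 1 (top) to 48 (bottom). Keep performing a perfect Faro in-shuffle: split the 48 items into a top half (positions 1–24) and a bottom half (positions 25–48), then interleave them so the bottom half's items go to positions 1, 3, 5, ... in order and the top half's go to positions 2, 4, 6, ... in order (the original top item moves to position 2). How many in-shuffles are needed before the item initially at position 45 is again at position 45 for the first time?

Follow position 45 under repeated in-shuffles:
45 → 41 → 33 → 17 → 34 → 19 → 38 → 27 → ... → 45 (length 21)
It first returns after 21 in-shuffles.

21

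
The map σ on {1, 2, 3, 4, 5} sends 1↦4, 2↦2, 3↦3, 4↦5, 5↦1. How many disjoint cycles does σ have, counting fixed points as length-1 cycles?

Cycle decomposition: (1 4 5) (2) (3).
3 cycles.

3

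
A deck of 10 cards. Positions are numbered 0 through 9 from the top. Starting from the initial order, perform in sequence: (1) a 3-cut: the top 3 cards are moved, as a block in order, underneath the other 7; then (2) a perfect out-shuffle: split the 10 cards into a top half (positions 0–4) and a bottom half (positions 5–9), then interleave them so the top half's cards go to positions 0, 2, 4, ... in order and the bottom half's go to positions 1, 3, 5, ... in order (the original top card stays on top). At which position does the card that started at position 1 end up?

Track the card from position 1 forward through each operation:
  after op 1 (cut 3): 1 → 8
  after op 2 (out-shuffle): 8 → 7

7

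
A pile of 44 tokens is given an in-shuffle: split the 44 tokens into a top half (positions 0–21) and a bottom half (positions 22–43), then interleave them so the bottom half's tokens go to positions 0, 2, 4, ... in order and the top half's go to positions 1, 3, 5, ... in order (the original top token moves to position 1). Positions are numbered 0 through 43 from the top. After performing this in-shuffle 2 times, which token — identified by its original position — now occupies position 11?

Work backwards from position 11, undoing one in-shuffle at a time:
11 ← 5 ← 2
So the token now at position 11 started at position 2.

2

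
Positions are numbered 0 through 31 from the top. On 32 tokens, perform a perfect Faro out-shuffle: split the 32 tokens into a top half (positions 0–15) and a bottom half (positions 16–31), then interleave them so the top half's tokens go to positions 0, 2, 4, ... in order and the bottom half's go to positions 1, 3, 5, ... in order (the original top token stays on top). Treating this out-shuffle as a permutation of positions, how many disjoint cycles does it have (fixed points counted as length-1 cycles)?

Trace each unvisited position around until it returns:
(0) (1 2 4 8 16) (3 6 12 24 17) (5 10 20 9 18) (7 14 28 25 19) (11 22 13 26 21) (15 30 29 27 23) (31)
8 cycles in total.

8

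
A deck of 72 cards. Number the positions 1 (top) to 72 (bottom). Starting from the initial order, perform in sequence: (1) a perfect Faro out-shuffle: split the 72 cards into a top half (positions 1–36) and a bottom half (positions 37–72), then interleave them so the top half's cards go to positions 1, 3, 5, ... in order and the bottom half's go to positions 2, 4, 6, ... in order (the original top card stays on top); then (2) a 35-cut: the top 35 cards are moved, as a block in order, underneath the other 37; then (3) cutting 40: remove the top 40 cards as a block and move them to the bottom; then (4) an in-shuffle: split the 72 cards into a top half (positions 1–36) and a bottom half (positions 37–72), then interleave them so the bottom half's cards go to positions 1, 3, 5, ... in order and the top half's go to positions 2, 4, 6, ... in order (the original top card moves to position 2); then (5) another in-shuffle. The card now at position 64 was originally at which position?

Undo the operations in reverse order, starting from position 64:
  undo op 5 (in-shuffle, from top half): 64 ← 32
  undo op 4 (in-shuffle, from top half): 32 ← 16
  undo op 3 (cut 40): 16 ← 56
  undo op 2 (cut 35): 56 ← 19
  undo op 1 (out-shuffle, from top half): 19 ← 10
So the card at position 64 came from original position 10.

10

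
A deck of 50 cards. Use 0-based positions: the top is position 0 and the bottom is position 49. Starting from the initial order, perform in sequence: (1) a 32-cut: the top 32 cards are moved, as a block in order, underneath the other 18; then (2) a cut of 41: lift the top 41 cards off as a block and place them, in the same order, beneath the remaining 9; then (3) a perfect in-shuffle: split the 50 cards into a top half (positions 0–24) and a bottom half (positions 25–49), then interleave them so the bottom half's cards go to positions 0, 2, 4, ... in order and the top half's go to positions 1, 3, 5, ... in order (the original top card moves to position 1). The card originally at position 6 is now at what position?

16

Track the card from position 6 forward through each operation:
  after op 1 (cut 32): 6 → 24
  after op 2 (cut 41): 24 → 33
  after op 3 (in-shuffle): 33 → 16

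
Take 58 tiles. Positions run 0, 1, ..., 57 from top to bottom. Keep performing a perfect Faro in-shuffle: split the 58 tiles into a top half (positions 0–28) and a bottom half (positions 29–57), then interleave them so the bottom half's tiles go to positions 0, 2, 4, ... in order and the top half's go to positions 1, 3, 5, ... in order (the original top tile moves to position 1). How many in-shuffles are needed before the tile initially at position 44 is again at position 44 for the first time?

58

Follow position 44 under repeated in-shuffles:
44 → 30 → 2 → 5 → 11 → 23 → 47 → 36 → ... → 44 (length 58)
It first returns after 58 in-shuffles.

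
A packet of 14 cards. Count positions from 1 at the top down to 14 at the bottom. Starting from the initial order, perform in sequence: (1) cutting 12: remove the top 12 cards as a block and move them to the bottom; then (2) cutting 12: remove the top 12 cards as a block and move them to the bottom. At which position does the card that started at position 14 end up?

4

Track the card from position 14 forward through each operation:
  after op 1 (cut 12): 14 → 2
  after op 2 (cut 12): 2 → 4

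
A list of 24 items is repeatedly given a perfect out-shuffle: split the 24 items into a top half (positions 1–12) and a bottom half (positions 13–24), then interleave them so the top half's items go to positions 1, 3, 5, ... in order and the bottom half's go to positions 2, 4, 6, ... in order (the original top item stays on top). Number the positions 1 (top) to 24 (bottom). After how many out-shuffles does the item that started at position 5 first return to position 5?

11

Follow position 5 under repeated out-shuffles:
5 → 9 → 17 → 10 → 19 → 14 → 4 → 7 → 13 → 2 → 3 → 5
It first returns after 11 out-shuffles.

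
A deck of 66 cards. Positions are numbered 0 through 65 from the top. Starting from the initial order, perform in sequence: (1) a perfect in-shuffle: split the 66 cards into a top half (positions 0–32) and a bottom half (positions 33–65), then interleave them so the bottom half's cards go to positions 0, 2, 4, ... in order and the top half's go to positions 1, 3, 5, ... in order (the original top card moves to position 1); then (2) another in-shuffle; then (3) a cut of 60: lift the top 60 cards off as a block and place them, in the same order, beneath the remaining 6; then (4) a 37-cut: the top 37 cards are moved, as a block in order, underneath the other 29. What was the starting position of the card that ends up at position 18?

45

Undo the operations in reverse order, starting from position 18:
  undo op 4 (cut 37): 18 ← 55
  undo op 3 (cut 60): 55 ← 49
  undo op 2 (in-shuffle, from top half): 49 ← 24
  undo op 1 (in-shuffle, from bottom half): 24 ← 45
So the card at position 18 came from original position 45.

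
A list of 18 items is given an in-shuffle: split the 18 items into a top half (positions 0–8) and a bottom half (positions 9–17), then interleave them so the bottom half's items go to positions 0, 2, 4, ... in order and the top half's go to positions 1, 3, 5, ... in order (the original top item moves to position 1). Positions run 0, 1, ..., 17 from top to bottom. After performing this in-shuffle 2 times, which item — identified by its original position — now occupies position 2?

Work backwards from position 2, undoing one in-shuffle at a time:
2 ← 10 ← 14
So the item now at position 2 started at position 14.

14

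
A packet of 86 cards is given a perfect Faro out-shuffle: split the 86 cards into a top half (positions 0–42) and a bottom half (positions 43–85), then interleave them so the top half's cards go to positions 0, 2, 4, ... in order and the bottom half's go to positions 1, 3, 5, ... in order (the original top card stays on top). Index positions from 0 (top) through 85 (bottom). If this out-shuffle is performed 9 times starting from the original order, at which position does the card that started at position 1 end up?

Track the card's position through each out-shuffle:
1 → 2 → 4 → 8 → 16 → 32 → 64 → 43 → 1 → 2

2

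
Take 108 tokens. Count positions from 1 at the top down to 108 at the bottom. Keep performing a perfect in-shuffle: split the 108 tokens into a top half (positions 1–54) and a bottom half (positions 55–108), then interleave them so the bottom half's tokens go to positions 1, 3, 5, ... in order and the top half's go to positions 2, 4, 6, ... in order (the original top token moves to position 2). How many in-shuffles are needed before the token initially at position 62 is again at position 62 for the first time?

36

Follow position 62 under repeated in-shuffles:
62 → 15 → 30 → 60 → 11 → 22 → 44 → 88 → ... → 62 (length 36)
It first returns after 36 in-shuffles.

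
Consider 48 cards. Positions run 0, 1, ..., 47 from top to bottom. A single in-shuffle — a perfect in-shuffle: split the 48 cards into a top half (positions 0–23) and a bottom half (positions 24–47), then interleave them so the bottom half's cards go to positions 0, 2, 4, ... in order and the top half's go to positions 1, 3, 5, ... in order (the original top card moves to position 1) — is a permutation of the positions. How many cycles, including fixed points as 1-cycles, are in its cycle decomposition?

4

Trace each unvisited position around until it returns:
(0 1 3 7 15 31 ... len 21) (2 5 11 23 47 46 ... len 21) (6 13 27) (20 41 34)
4 cycles in total.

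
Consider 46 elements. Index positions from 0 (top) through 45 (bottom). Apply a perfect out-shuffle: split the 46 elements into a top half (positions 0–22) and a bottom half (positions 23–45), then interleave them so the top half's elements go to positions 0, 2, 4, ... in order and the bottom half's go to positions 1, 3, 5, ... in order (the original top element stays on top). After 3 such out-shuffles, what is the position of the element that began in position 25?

20

Track the element's position through each out-shuffle:
25 → 5 → 10 → 20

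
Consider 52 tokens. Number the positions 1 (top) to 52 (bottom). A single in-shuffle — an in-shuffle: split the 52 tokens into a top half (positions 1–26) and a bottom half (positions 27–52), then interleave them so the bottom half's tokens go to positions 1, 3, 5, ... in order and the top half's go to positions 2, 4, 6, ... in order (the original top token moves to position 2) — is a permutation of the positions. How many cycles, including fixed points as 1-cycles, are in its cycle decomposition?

Trace each unvisited position around until it returns:
(1 2 4 8 16 32 ... len 52)
1 cycle in total.

1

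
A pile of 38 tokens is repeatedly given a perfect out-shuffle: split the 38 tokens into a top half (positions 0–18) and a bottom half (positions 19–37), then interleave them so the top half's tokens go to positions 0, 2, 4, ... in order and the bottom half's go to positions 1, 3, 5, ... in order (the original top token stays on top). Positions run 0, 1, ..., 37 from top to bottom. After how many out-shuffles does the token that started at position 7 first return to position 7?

36

Follow position 7 under repeated out-shuffles:
7 → 14 → 28 → 19 → 1 → 2 → 4 → 8 → ... → 7 (length 36)
It first returns after 36 out-shuffles.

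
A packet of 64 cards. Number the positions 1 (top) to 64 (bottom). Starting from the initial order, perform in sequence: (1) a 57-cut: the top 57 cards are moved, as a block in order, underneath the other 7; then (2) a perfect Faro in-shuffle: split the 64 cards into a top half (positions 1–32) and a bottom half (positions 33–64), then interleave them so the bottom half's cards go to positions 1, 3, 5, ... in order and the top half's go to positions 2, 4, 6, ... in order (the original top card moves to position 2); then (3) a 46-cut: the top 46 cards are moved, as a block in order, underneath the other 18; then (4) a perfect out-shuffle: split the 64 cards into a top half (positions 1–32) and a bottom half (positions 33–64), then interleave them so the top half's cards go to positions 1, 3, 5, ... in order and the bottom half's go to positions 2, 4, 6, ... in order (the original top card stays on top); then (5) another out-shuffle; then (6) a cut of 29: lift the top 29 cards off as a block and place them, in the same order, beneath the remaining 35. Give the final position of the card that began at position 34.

46

Track the card from position 34 forward through each operation:
  after op 1 (cut 57): 34 → 41
  after op 2 (in-shuffle): 41 → 17
  after op 3 (cut 46): 17 → 35
  after op 4 (out-shuffle): 35 → 6
  after op 5 (out-shuffle): 6 → 11
  after op 6 (cut 29): 11 → 46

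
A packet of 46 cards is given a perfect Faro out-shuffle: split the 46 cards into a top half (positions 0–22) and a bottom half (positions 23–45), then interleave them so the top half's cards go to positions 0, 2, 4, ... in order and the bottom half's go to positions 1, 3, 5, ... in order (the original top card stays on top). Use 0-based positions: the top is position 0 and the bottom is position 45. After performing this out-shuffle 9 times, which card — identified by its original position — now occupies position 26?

Work backwards from position 26, undoing one out-shuffle at a time:
26 ← 13 ← 29 ← 37 ← 41 ← 43 ← 44 ← 22 ← 11 ← 28
So the card now at position 26 started at position 28.

28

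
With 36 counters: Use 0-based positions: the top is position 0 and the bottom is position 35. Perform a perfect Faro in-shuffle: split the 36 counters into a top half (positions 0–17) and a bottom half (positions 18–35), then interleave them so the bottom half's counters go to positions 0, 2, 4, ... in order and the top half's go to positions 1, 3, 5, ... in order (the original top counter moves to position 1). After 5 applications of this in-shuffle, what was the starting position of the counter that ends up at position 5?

Work backwards from position 5, undoing one in-shuffle at a time:
5 ← 2 ← 19 ← 9 ← 4 ← 20
So the counter now at position 5 started at position 20.

20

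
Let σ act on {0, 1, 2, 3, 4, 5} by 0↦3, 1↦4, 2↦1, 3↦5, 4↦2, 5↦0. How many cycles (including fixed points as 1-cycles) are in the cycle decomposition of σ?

Cycle decomposition: (0 3 5) (1 4 2).
2 cycles.

2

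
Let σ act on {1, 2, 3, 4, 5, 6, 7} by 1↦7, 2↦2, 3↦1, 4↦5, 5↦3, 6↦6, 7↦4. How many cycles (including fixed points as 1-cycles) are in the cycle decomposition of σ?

3

Cycle decomposition: (1 7 4 5 3) (2) (6).
3 cycles.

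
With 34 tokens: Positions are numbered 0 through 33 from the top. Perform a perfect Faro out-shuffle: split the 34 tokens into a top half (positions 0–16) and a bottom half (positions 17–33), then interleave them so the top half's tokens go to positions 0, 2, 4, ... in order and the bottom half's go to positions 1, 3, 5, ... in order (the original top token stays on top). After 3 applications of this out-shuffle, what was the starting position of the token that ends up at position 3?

Work backwards from position 3, undoing one out-shuffle at a time:
3 ← 18 ← 9 ← 21
So the token now at position 3 started at position 21.

21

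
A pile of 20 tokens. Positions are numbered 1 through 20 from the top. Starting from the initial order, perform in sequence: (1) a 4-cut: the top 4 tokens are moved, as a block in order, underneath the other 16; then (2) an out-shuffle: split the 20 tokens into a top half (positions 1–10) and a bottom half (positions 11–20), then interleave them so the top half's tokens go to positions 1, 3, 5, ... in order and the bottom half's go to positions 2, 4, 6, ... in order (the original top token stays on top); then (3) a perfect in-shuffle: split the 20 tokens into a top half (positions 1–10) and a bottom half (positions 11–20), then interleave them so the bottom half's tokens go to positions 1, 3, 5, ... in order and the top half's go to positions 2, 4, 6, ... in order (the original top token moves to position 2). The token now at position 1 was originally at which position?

10

Undo the operations in reverse order, starting from position 1:
  undo op 3 (in-shuffle, from bottom half): 1 ← 11
  undo op 2 (out-shuffle, from top half): 11 ← 6
  undo op 1 (cut 4): 6 ← 10
So the token at position 1 came from original position 10.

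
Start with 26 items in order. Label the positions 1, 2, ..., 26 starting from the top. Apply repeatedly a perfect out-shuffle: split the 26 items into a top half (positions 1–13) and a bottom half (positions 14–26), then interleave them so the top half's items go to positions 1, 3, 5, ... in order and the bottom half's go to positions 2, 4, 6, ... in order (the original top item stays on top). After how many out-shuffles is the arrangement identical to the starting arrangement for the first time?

The out-shuffle permutes the 26 positions with cycle lengths [1, 1, 4, 20].
Every item is home exactly when every cycle has completed a whole number of laps, i.e. after lcm(1, 4, 20) = 20 out-shuffles.

20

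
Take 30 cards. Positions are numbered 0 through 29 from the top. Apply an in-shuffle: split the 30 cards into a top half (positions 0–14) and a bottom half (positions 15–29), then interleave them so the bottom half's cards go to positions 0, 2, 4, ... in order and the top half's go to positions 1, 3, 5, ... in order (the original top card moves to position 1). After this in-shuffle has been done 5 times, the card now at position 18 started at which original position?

18

Work backwards from position 18, undoing one in-shuffle at a time:
18 ← 24 ← 27 ← 13 ← 6 ← 18
So the card now at position 18 started at position 18.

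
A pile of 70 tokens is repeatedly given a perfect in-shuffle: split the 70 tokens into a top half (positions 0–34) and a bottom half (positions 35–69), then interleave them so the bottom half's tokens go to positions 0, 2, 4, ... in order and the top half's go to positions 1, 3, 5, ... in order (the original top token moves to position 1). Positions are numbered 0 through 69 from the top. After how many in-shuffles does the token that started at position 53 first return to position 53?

35

Follow position 53 under repeated in-shuffles:
53 → 36 → 2 → 5 → 11 → 23 → 47 → 24 → ... → 53 (length 35)
It first returns after 35 in-shuffles.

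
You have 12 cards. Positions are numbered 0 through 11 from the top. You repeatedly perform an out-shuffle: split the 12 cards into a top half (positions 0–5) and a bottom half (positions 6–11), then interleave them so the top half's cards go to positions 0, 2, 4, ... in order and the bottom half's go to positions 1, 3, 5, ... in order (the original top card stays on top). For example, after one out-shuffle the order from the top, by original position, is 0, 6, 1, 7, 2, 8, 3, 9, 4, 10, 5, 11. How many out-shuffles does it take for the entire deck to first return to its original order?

10

The out-shuffle permutes the 12 positions with cycle lengths [1, 1, 10].
Every card is home exactly when every cycle has completed a whole number of laps, i.e. after lcm(1, 10) = 10 out-shuffles.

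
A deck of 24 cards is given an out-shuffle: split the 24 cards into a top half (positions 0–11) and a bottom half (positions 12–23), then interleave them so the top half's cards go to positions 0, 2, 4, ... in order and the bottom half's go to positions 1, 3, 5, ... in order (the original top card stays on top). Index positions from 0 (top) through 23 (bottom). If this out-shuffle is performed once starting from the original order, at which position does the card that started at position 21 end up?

Track the card's position through each out-shuffle:
21 → 19

19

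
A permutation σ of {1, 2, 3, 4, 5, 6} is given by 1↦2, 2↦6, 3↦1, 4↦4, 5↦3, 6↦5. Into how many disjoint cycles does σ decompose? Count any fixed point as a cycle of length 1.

2

Cycle decomposition: (1 2 6 5 3) (4).
2 cycles.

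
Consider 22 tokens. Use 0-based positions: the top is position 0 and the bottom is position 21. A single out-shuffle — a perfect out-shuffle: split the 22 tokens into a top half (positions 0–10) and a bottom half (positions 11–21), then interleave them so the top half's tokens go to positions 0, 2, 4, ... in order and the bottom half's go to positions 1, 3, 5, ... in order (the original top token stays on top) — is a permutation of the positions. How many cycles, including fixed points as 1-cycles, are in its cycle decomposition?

7

Trace each unvisited position around until it returns:
(0) (1 2 4 8 16 11) (3 6 12) (5 10 20 19 17 13) (7 14) (9 18 15) (21)
7 cycles in total.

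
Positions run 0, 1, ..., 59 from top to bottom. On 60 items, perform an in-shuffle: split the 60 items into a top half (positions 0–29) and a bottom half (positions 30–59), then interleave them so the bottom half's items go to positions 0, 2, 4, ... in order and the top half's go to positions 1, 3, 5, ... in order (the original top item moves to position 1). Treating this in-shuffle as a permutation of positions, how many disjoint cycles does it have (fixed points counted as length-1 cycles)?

Trace each unvisited position around until it returns:
(0 1 3 7 15 31 ... len 60)
1 cycle in total.

1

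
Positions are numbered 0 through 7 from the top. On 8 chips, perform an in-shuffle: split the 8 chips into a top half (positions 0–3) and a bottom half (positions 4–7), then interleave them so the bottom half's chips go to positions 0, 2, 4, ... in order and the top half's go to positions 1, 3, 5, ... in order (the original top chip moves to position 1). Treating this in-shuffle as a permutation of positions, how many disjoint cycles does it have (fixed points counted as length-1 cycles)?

2

Trace each unvisited position around until it returns:
(0 1 3 7 6 4) (2 5)
2 cycles in total.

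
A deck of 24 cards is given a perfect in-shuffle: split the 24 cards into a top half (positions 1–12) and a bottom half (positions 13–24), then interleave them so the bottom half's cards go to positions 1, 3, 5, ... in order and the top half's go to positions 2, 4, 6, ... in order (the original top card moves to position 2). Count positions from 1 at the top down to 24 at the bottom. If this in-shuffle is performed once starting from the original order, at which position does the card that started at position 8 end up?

Track the card's position through each in-shuffle:
8 → 16

16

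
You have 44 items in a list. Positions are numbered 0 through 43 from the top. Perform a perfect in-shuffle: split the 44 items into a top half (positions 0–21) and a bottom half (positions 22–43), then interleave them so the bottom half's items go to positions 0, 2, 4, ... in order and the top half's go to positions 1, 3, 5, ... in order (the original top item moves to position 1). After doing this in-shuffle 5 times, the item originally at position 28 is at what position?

27

Track the item's position through each in-shuffle:
28 → 12 → 25 → 6 → 13 → 27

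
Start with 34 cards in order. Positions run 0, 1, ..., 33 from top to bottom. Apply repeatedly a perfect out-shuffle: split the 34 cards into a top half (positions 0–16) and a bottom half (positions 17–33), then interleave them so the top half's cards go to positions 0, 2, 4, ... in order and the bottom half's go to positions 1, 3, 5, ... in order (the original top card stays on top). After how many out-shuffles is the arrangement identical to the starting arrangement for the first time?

The out-shuffle permutes the 34 positions with cycle lengths [1, 1, 2, 10, 10, 10].
Every card is home exactly when every cycle has completed a whole number of laps, i.e. after lcm(1, 2, 10) = 10 out-shuffles.

10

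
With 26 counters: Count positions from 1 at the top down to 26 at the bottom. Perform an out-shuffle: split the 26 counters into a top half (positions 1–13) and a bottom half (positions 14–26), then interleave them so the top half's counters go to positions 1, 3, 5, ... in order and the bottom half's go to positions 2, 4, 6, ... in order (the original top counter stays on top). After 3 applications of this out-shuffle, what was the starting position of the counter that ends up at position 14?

Work backwards from position 14, undoing one out-shuffle at a time:
14 ← 20 ← 23 ← 12
So the counter now at position 14 started at position 12.

12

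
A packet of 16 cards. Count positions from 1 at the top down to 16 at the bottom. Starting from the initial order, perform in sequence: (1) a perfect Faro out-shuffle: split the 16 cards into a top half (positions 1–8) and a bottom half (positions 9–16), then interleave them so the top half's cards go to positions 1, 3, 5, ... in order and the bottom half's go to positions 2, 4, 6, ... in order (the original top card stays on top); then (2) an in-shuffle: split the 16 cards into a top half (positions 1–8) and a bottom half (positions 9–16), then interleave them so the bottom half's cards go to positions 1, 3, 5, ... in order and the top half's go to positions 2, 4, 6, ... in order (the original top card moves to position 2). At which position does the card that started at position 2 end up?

Track the card from position 2 forward through each operation:
  after op 1 (out-shuffle): 2 → 3
  after op 2 (in-shuffle): 3 → 6

6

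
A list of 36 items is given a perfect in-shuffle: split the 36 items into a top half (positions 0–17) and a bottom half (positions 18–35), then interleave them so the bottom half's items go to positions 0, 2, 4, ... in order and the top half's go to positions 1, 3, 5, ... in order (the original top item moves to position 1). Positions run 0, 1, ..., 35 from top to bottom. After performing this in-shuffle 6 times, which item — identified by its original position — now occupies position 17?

Work backwards from position 17, undoing one in-shuffle at a time:
17 ← 8 ← 22 ← 29 ← 14 ← 25 ← 12
So the item now at position 17 started at position 12.

12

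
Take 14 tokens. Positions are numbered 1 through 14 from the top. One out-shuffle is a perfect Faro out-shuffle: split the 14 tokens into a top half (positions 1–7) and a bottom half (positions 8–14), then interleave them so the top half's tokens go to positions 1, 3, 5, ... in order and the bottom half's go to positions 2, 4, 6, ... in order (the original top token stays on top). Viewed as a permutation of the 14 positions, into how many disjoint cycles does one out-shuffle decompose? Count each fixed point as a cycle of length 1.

3

Trace each unvisited position around until it returns:
(1) (2 3 5 9 4 7 ... len 12) (14)
3 cycles in total.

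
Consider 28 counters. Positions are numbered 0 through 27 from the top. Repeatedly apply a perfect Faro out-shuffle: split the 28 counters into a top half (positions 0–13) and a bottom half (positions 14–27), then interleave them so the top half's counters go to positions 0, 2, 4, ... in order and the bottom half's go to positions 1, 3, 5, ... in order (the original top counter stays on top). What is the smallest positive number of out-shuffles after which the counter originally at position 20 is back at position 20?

Follow position 20 under repeated out-shuffles:
20 → 13 → 26 → 25 → 23 → 19 → 11 → 22 → 17 → 7 → 14 → 1 → 2 → 4 → 8 → 16 → 5 → 10 → 20
It first returns after 18 out-shuffles.

18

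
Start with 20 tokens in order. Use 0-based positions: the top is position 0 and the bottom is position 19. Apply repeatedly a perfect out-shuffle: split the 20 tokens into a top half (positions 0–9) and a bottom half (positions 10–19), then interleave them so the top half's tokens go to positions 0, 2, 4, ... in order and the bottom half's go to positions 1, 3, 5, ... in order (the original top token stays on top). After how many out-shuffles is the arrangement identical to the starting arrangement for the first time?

The out-shuffle permutes the 20 positions with cycle lengths [1, 1, 18].
Every token is home exactly when every cycle has completed a whole number of laps, i.e. after lcm(1, 18) = 18 out-shuffles.

18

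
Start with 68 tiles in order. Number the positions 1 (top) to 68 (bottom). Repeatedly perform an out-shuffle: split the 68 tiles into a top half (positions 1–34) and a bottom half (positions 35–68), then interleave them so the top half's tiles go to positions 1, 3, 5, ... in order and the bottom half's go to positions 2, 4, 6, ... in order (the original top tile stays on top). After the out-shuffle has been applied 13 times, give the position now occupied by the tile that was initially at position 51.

Track position through each out-shuffle: 51 → 34 → 67 → 66 → 64 → ... (continuing for 13 shuffles total) → 30.

30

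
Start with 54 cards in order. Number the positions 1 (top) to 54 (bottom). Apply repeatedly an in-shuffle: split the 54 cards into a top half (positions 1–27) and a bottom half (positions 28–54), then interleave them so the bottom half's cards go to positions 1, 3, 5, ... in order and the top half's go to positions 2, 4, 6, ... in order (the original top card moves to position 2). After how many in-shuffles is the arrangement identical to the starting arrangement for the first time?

20

The in-shuffle permutes the 54 positions with cycle lengths [4, 10, 20, 20].
Every card is home exactly when every cycle has completed a whole number of laps, i.e. after lcm(4, 10, 20) = 20 in-shuffles.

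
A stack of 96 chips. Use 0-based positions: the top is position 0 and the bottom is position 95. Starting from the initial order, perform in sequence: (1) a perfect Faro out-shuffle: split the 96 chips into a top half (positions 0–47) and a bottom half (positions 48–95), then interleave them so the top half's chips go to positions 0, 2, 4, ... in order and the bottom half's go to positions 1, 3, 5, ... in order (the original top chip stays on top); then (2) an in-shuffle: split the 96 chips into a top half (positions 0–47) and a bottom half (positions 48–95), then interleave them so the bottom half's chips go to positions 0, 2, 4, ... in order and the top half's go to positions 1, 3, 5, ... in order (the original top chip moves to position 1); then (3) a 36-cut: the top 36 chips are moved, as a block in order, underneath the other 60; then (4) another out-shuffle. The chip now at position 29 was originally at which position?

72

Undo the operations in reverse order, starting from position 29:
  undo op 4 (out-shuffle, from bottom half): 29 ← 62
  undo op 3 (cut 36): 62 ← 2
  undo op 2 (in-shuffle, from bottom half): 2 ← 49
  undo op 1 (out-shuffle, from bottom half): 49 ← 72
So the chip at position 29 came from original position 72.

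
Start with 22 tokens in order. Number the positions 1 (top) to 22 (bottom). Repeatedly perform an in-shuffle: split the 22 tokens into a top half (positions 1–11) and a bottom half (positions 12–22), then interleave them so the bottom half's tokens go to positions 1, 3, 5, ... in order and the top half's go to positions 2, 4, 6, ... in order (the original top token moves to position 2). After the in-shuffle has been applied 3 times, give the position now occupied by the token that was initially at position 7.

10

Track the token's position through each in-shuffle:
7 → 14 → 5 → 10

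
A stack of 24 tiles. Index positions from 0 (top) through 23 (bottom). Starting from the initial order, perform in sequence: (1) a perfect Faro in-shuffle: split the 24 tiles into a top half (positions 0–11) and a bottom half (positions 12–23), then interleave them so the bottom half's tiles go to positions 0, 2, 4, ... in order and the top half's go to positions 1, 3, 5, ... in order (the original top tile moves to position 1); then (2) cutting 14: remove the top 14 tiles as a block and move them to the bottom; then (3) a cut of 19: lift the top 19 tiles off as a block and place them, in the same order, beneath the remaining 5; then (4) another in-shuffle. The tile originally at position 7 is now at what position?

13

Track the tile from position 7 forward through each operation:
  after op 1 (in-shuffle): 7 → 15
  after op 2 (cut 14): 15 → 1
  after op 3 (cut 19): 1 → 6
  after op 4 (in-shuffle): 6 → 13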